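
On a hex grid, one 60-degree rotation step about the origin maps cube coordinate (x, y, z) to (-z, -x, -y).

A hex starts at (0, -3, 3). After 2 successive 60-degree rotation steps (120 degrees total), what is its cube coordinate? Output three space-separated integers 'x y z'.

Answer: -3 3 0

Derivation:
Start: (0, -3, 3)
Step 1: (0, -3, 3) -> (-(3), -(0), -(-3)) = (-3, 0, 3)
Step 2: (-3, 0, 3) -> (-(3), -(-3), -(0)) = (-3, 3, 0)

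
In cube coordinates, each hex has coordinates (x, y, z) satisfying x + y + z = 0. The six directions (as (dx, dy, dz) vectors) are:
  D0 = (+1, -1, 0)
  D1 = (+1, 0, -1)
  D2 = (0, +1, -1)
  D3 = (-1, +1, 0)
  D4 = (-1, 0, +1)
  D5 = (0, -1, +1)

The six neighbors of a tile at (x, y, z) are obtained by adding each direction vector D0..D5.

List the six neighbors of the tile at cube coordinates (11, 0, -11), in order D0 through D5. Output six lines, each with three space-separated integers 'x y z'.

Answer: 12 -1 -11
12 0 -12
11 1 -12
10 1 -11
10 0 -10
11 -1 -10

Derivation:
Center: (11, 0, -11). Add each direction:
  D0: (11, 0, -11) + (1, -1, 0) = (12, -1, -11)
  D1: (11, 0, -11) + (1, 0, -1) = (12, 0, -12)
  D2: (11, 0, -11) + (0, 1, -1) = (11, 1, -12)
  D3: (11, 0, -11) + (-1, 1, 0) = (10, 1, -11)
  D4: (11, 0, -11) + (-1, 0, 1) = (10, 0, -10)
  D5: (11, 0, -11) + (0, -1, 1) = (11, -1, -10)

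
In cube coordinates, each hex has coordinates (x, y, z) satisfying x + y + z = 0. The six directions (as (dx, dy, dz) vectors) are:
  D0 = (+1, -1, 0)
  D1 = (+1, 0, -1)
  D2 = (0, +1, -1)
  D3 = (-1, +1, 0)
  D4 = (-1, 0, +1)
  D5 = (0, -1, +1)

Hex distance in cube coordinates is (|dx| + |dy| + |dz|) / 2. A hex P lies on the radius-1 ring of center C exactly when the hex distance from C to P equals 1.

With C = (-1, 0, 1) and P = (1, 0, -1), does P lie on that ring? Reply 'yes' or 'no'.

Answer: no

Derivation:
|px - cx| = |1 - (-1)| = 2
|py - cy| = |0 - 0| = 0
|pz - cz| = |-1 - 1| = 2
distance = (2+0+2)/2 = 4/2 = 2
radius = 1; distance != radius -> no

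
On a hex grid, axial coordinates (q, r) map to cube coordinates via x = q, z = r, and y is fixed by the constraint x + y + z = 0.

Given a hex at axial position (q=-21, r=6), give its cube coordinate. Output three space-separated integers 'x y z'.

x = q = -21
z = r = 6
y = -x - z = -(-21) - (6) = 15

Answer: -21 15 6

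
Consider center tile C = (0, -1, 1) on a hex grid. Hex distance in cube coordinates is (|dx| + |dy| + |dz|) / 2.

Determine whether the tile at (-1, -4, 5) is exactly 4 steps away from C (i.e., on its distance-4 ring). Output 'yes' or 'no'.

|px - cx| = |-1 - 0| = 1
|py - cy| = |-4 - (-1)| = 3
|pz - cz| = |5 - 1| = 4
distance = (1+3+4)/2 = 8/2 = 4
radius = 4; distance == radius -> yes

Answer: yes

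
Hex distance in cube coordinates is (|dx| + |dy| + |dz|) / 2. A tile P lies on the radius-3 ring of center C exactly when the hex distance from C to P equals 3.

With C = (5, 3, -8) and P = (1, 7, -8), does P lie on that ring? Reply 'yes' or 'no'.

|px - cx| = |1 - 5| = 4
|py - cy| = |7 - 3| = 4
|pz - cz| = |-8 - (-8)| = 0
distance = (4+4+0)/2 = 8/2 = 4
radius = 3; distance != radius -> no

Answer: no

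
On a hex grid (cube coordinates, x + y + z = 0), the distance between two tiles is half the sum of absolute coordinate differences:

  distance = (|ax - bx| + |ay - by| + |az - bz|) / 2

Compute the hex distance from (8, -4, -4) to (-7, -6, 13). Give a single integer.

|ax - bx| = |8 - (-7)| = 15
|ay - by| = |-4 - (-6)| = 2
|az - bz| = |-4 - 13| = 17
distance = (15 + 2 + 17) / 2 = 34 / 2 = 17

Answer: 17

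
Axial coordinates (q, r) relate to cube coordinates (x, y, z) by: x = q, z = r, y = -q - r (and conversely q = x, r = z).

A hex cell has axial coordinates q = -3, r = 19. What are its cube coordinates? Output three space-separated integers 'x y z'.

x = q = -3
z = r = 19
y = -x - z = -(-3) - (19) = -16

Answer: -3 -16 19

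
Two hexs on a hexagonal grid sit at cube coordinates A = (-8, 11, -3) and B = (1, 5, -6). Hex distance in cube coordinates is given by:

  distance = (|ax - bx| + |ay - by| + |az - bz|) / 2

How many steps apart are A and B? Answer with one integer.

Answer: 9

Derivation:
|ax - bx| = |-8 - 1| = 9
|ay - by| = |11 - 5| = 6
|az - bz| = |-3 - (-6)| = 3
distance = (9 + 6 + 3) / 2 = 18 / 2 = 9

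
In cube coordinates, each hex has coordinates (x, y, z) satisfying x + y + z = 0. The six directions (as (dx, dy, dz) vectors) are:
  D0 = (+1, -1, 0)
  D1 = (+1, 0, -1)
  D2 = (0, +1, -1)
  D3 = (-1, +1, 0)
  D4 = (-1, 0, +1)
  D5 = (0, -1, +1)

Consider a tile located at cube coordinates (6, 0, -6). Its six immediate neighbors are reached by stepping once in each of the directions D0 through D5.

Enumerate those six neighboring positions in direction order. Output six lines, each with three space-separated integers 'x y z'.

Answer: 7 -1 -6
7 0 -7
6 1 -7
5 1 -6
5 0 -5
6 -1 -5

Derivation:
Center: (6, 0, -6). Add each direction:
  D0: (6, 0, -6) + (1, -1, 0) = (7, -1, -6)
  D1: (6, 0, -6) + (1, 0, -1) = (7, 0, -7)
  D2: (6, 0, -6) + (0, 1, -1) = (6, 1, -7)
  D3: (6, 0, -6) + (-1, 1, 0) = (5, 1, -6)
  D4: (6, 0, -6) + (-1, 0, 1) = (5, 0, -5)
  D5: (6, 0, -6) + (0, -1, 1) = (6, -1, -5)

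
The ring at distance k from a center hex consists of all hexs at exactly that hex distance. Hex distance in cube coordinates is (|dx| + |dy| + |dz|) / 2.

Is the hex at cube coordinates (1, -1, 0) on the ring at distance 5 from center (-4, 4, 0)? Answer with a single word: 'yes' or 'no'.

|px - cx| = |1 - (-4)| = 5
|py - cy| = |-1 - 4| = 5
|pz - cz| = |0 - 0| = 0
distance = (5+5+0)/2 = 10/2 = 5
radius = 5; distance == radius -> yes

Answer: yes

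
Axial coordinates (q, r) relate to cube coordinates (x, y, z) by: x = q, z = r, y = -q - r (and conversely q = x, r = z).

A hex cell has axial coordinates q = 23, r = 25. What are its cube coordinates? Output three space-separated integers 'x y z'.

Answer: 23 -48 25

Derivation:
x = q = 23
z = r = 25
y = -x - z = -(23) - (25) = -48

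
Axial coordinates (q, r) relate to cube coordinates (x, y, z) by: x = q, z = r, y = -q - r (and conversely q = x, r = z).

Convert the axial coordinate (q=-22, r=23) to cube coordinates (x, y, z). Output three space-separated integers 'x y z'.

Answer: -22 -1 23

Derivation:
x = q = -22
z = r = 23
y = -x - z = -(-22) - (23) = -1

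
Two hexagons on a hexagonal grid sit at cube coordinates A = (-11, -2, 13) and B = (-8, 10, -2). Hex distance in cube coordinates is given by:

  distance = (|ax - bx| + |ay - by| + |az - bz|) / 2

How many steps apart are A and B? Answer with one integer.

|ax - bx| = |-11 - (-8)| = 3
|ay - by| = |-2 - 10| = 12
|az - bz| = |13 - (-2)| = 15
distance = (3 + 12 + 15) / 2 = 30 / 2 = 15

Answer: 15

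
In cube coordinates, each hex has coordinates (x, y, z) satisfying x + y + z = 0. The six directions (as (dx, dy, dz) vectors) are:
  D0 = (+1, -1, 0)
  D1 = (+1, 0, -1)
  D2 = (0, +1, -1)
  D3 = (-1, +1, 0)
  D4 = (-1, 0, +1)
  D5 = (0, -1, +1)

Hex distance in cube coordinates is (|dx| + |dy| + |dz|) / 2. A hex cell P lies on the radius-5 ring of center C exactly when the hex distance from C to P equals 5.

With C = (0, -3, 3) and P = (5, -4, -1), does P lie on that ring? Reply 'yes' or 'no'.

Answer: yes

Derivation:
|px - cx| = |5 - 0| = 5
|py - cy| = |-4 - (-3)| = 1
|pz - cz| = |-1 - 3| = 4
distance = (5+1+4)/2 = 10/2 = 5
radius = 5; distance == radius -> yes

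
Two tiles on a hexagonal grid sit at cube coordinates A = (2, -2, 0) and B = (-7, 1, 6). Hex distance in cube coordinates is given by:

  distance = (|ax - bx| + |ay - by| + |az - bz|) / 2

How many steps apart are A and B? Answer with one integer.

|ax - bx| = |2 - (-7)| = 9
|ay - by| = |-2 - 1| = 3
|az - bz| = |0 - 6| = 6
distance = (9 + 3 + 6) / 2 = 18 / 2 = 9

Answer: 9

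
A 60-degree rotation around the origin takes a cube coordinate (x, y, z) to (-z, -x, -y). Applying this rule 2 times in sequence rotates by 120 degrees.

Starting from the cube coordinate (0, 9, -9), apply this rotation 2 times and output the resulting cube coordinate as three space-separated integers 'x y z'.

Start: (0, 9, -9)
Step 1: (0, 9, -9) -> (-(-9), -(0), -(9)) = (9, 0, -9)
Step 2: (9, 0, -9) -> (-(-9), -(9), -(0)) = (9, -9, 0)

Answer: 9 -9 0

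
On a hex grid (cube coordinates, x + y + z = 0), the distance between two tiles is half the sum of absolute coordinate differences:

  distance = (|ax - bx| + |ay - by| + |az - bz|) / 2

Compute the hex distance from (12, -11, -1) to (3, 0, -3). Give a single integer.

|ax - bx| = |12 - 3| = 9
|ay - by| = |-11 - 0| = 11
|az - bz| = |-1 - (-3)| = 2
distance = (9 + 11 + 2) / 2 = 22 / 2 = 11

Answer: 11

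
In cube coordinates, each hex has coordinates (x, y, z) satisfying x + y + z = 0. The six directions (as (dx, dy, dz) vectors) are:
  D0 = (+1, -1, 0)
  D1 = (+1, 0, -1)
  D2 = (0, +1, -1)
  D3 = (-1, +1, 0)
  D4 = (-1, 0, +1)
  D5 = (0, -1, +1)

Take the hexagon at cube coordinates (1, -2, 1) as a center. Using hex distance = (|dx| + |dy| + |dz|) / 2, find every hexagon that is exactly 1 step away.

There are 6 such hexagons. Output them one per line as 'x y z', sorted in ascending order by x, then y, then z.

Walk ring at distance 1 from (1, -2, 1):
Start at center + D4*1 = (0, -2, 2)
  hex 0: (0, -2, 2)
  hex 1: (1, -3, 2)
  hex 2: (2, -3, 1)
  hex 3: (2, -2, 0)
  hex 4: (1, -1, 0)
  hex 5: (0, -1, 1)
Sorted: 6 hexes.

Answer: 0 -2 2
0 -1 1
1 -3 2
1 -1 0
2 -3 1
2 -2 0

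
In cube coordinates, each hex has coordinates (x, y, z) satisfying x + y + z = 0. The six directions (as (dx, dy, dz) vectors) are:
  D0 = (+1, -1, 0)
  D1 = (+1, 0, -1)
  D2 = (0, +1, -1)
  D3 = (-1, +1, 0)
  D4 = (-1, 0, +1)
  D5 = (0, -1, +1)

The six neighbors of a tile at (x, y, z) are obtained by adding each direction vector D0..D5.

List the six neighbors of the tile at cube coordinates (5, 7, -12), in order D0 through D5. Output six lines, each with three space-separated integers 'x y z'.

Answer: 6 6 -12
6 7 -13
5 8 -13
4 8 -12
4 7 -11
5 6 -11

Derivation:
Center: (5, 7, -12). Add each direction:
  D0: (5, 7, -12) + (1, -1, 0) = (6, 6, -12)
  D1: (5, 7, -12) + (1, 0, -1) = (6, 7, -13)
  D2: (5, 7, -12) + (0, 1, -1) = (5, 8, -13)
  D3: (5, 7, -12) + (-1, 1, 0) = (4, 8, -12)
  D4: (5, 7, -12) + (-1, 0, 1) = (4, 7, -11)
  D5: (5, 7, -12) + (0, -1, 1) = (5, 6, -11)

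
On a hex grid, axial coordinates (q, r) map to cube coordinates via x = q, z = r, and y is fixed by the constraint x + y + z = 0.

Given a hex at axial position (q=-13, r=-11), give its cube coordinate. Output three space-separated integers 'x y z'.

x = q = -13
z = r = -11
y = -x - z = -(-13) - (-11) = 24

Answer: -13 24 -11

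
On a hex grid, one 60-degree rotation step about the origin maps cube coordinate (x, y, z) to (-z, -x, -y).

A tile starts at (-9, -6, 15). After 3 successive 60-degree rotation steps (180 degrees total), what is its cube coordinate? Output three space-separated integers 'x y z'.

Start: (-9, -6, 15)
Step 1: (-9, -6, 15) -> (-(15), -(-9), -(-6)) = (-15, 9, 6)
Step 2: (-15, 9, 6) -> (-(6), -(-15), -(9)) = (-6, 15, -9)
Step 3: (-6, 15, -9) -> (-(-9), -(-6), -(15)) = (9, 6, -15)

Answer: 9 6 -15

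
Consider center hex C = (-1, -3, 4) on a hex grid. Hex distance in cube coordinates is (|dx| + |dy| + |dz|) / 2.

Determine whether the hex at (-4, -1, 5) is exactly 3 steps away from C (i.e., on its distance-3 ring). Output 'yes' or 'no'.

Answer: yes

Derivation:
|px - cx| = |-4 - (-1)| = 3
|py - cy| = |-1 - (-3)| = 2
|pz - cz| = |5 - 4| = 1
distance = (3+2+1)/2 = 6/2 = 3
radius = 3; distance == radius -> yes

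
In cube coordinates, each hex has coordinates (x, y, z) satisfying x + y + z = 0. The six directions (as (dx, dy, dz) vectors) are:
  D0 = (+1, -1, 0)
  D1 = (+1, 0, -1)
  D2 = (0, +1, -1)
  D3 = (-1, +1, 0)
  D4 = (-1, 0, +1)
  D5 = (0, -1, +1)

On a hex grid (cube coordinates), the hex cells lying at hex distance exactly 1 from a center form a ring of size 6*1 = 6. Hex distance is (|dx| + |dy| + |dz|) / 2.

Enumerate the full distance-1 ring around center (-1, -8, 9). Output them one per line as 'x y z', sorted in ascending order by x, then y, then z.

Answer: -2 -8 10
-2 -7 9
-1 -9 10
-1 -7 8
0 -9 9
0 -8 8

Derivation:
Walk ring at distance 1 from (-1, -8, 9):
Start at center + D4*1 = (-2, -8, 10)
  hex 0: (-2, -8, 10)
  hex 1: (-1, -9, 10)
  hex 2: (0, -9, 9)
  hex 3: (0, -8, 8)
  hex 4: (-1, -7, 8)
  hex 5: (-2, -7, 9)
Sorted: 6 hexes.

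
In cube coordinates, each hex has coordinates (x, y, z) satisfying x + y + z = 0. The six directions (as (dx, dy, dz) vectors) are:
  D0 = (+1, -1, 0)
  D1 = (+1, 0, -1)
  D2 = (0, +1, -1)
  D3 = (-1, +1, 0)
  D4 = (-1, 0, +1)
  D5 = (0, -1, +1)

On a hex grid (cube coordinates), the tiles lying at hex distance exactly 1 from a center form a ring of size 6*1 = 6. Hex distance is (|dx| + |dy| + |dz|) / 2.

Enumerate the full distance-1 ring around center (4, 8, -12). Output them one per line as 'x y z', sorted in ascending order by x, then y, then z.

Walk ring at distance 1 from (4, 8, -12):
Start at center + D4*1 = (3, 8, -11)
  hex 0: (3, 8, -11)
  hex 1: (4, 7, -11)
  hex 2: (5, 7, -12)
  hex 3: (5, 8, -13)
  hex 4: (4, 9, -13)
  hex 5: (3, 9, -12)
Sorted: 6 hexes.

Answer: 3 8 -11
3 9 -12
4 7 -11
4 9 -13
5 7 -12
5 8 -13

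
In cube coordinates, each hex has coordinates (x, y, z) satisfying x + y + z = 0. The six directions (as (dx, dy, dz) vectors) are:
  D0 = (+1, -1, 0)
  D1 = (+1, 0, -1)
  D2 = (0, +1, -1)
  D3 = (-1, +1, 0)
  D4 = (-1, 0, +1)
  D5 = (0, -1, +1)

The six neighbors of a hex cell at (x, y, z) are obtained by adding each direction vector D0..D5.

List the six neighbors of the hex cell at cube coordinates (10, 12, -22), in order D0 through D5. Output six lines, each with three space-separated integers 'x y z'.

Answer: 11 11 -22
11 12 -23
10 13 -23
9 13 -22
9 12 -21
10 11 -21

Derivation:
Center: (10, 12, -22). Add each direction:
  D0: (10, 12, -22) + (1, -1, 0) = (11, 11, -22)
  D1: (10, 12, -22) + (1, 0, -1) = (11, 12, -23)
  D2: (10, 12, -22) + (0, 1, -1) = (10, 13, -23)
  D3: (10, 12, -22) + (-1, 1, 0) = (9, 13, -22)
  D4: (10, 12, -22) + (-1, 0, 1) = (9, 12, -21)
  D5: (10, 12, -22) + (0, -1, 1) = (10, 11, -21)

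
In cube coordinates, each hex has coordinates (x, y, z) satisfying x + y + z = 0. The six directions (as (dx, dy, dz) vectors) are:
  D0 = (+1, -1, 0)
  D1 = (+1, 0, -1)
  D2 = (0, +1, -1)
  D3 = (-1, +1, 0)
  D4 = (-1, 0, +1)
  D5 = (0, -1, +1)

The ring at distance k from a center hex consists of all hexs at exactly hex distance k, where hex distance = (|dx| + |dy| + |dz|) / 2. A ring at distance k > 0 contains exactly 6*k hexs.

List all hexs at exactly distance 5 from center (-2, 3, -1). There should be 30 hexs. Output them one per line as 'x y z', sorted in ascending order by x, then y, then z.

Answer: -7 3 4
-7 4 3
-7 5 2
-7 6 1
-7 7 0
-7 8 -1
-6 2 4
-6 8 -2
-5 1 4
-5 8 -3
-4 0 4
-4 8 -4
-3 -1 4
-3 8 -5
-2 -2 4
-2 8 -6
-1 -2 3
-1 7 -6
0 -2 2
0 6 -6
1 -2 1
1 5 -6
2 -2 0
2 4 -6
3 -2 -1
3 -1 -2
3 0 -3
3 1 -4
3 2 -5
3 3 -6

Derivation:
Walk ring at distance 5 from (-2, 3, -1):
Start at center + D4*5 = (-7, 3, 4)
  hex 0: (-7, 3, 4)
  hex 1: (-6, 2, 4)
  hex 2: (-5, 1, 4)
  hex 3: (-4, 0, 4)
  hex 4: (-3, -1, 4)
  hex 5: (-2, -2, 4)
  hex 6: (-1, -2, 3)
  hex 7: (0, -2, 2)
  hex 8: (1, -2, 1)
  hex 9: (2, -2, 0)
  hex 10: (3, -2, -1)
  hex 11: (3, -1, -2)
  hex 12: (3, 0, -3)
  hex 13: (3, 1, -4)
  hex 14: (3, 2, -5)
  hex 15: (3, 3, -6)
  hex 16: (2, 4, -6)
  hex 17: (1, 5, -6)
  hex 18: (0, 6, -6)
  hex 19: (-1, 7, -6)
  hex 20: (-2, 8, -6)
  hex 21: (-3, 8, -5)
  hex 22: (-4, 8, -4)
  hex 23: (-5, 8, -3)
  hex 24: (-6, 8, -2)
  hex 25: (-7, 8, -1)
  hex 26: (-7, 7, 0)
  hex 27: (-7, 6, 1)
  hex 28: (-7, 5, 2)
  hex 29: (-7, 4, 3)
Sorted: 30 hexes.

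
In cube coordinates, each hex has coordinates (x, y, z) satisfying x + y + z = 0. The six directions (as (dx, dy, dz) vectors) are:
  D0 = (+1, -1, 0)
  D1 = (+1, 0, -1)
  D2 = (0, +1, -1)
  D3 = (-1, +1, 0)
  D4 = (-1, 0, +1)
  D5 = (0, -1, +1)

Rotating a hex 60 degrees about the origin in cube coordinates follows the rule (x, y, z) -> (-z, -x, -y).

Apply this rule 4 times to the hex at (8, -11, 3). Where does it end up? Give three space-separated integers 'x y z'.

Answer: 3 8 -11

Derivation:
Start: (8, -11, 3)
Step 1: (8, -11, 3) -> (-(3), -(8), -(-11)) = (-3, -8, 11)
Step 2: (-3, -8, 11) -> (-(11), -(-3), -(-8)) = (-11, 3, 8)
Step 3: (-11, 3, 8) -> (-(8), -(-11), -(3)) = (-8, 11, -3)
Step 4: (-8, 11, -3) -> (-(-3), -(-8), -(11)) = (3, 8, -11)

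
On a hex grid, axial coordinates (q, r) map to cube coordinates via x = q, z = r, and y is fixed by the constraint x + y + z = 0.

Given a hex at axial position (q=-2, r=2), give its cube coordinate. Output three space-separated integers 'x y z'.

x = q = -2
z = r = 2
y = -x - z = -(-2) - (2) = 0

Answer: -2 0 2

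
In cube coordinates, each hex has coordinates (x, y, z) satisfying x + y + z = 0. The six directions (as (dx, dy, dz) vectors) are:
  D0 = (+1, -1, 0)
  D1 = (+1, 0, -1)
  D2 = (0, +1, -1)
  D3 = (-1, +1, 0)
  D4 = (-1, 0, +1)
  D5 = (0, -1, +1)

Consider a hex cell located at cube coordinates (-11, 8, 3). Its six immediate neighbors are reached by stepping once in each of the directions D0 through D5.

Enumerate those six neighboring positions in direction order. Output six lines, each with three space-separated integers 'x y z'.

Answer: -10 7 3
-10 8 2
-11 9 2
-12 9 3
-12 8 4
-11 7 4

Derivation:
Center: (-11, 8, 3). Add each direction:
  D0: (-11, 8, 3) + (1, -1, 0) = (-10, 7, 3)
  D1: (-11, 8, 3) + (1, 0, -1) = (-10, 8, 2)
  D2: (-11, 8, 3) + (0, 1, -1) = (-11, 9, 2)
  D3: (-11, 8, 3) + (-1, 1, 0) = (-12, 9, 3)
  D4: (-11, 8, 3) + (-1, 0, 1) = (-12, 8, 4)
  D5: (-11, 8, 3) + (0, -1, 1) = (-11, 7, 4)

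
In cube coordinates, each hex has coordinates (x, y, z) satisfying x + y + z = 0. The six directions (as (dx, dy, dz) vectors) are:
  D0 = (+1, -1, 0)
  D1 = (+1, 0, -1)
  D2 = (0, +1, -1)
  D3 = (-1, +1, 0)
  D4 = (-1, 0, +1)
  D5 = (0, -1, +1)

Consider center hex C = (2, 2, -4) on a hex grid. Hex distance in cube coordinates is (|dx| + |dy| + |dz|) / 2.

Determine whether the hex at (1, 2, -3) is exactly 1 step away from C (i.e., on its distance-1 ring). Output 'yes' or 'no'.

|px - cx| = |1 - 2| = 1
|py - cy| = |2 - 2| = 0
|pz - cz| = |-3 - (-4)| = 1
distance = (1+0+1)/2 = 2/2 = 1
radius = 1; distance == radius -> yes

Answer: yes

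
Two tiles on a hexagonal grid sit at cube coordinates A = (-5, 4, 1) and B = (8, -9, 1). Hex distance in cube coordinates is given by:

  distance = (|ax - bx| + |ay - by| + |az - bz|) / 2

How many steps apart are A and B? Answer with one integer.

Answer: 13

Derivation:
|ax - bx| = |-5 - 8| = 13
|ay - by| = |4 - (-9)| = 13
|az - bz| = |1 - 1| = 0
distance = (13 + 13 + 0) / 2 = 26 / 2 = 13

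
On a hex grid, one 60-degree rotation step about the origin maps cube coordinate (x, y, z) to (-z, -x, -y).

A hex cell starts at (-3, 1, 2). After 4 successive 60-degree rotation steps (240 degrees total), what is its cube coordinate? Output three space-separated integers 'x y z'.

Start: (-3, 1, 2)
Step 1: (-3, 1, 2) -> (-(2), -(-3), -(1)) = (-2, 3, -1)
Step 2: (-2, 3, -1) -> (-(-1), -(-2), -(3)) = (1, 2, -3)
Step 3: (1, 2, -3) -> (-(-3), -(1), -(2)) = (3, -1, -2)
Step 4: (3, -1, -2) -> (-(-2), -(3), -(-1)) = (2, -3, 1)

Answer: 2 -3 1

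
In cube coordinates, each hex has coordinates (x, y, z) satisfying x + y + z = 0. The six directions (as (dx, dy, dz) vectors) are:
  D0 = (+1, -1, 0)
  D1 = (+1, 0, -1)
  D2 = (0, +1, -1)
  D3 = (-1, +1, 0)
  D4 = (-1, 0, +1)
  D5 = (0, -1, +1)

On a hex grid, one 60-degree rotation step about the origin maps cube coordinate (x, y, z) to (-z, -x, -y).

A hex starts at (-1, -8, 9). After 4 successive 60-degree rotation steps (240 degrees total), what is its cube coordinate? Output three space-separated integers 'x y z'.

Answer: 9 -1 -8

Derivation:
Start: (-1, -8, 9)
Step 1: (-1, -8, 9) -> (-(9), -(-1), -(-8)) = (-9, 1, 8)
Step 2: (-9, 1, 8) -> (-(8), -(-9), -(1)) = (-8, 9, -1)
Step 3: (-8, 9, -1) -> (-(-1), -(-8), -(9)) = (1, 8, -9)
Step 4: (1, 8, -9) -> (-(-9), -(1), -(8)) = (9, -1, -8)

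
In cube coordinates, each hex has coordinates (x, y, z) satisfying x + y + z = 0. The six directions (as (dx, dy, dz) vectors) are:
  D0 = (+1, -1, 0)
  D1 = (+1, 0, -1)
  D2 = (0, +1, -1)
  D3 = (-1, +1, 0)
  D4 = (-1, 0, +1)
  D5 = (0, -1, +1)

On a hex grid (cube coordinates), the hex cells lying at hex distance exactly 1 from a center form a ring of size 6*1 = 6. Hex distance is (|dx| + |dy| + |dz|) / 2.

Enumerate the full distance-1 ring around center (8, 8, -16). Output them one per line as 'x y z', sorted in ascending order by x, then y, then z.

Walk ring at distance 1 from (8, 8, -16):
Start at center + D4*1 = (7, 8, -15)
  hex 0: (7, 8, -15)
  hex 1: (8, 7, -15)
  hex 2: (9, 7, -16)
  hex 3: (9, 8, -17)
  hex 4: (8, 9, -17)
  hex 5: (7, 9, -16)
Sorted: 6 hexes.

Answer: 7 8 -15
7 9 -16
8 7 -15
8 9 -17
9 7 -16
9 8 -17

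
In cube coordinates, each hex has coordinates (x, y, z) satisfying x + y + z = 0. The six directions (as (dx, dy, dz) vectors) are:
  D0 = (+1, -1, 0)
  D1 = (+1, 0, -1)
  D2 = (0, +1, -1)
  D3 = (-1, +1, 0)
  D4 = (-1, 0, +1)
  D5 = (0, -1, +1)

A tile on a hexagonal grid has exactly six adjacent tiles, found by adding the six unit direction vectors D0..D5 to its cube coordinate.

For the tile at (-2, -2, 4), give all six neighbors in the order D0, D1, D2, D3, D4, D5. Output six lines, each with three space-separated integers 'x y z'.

Answer: -1 -3 4
-1 -2 3
-2 -1 3
-3 -1 4
-3 -2 5
-2 -3 5

Derivation:
Center: (-2, -2, 4). Add each direction:
  D0: (-2, -2, 4) + (1, -1, 0) = (-1, -3, 4)
  D1: (-2, -2, 4) + (1, 0, -1) = (-1, -2, 3)
  D2: (-2, -2, 4) + (0, 1, -1) = (-2, -1, 3)
  D3: (-2, -2, 4) + (-1, 1, 0) = (-3, -1, 4)
  D4: (-2, -2, 4) + (-1, 0, 1) = (-3, -2, 5)
  D5: (-2, -2, 4) + (0, -1, 1) = (-2, -3, 5)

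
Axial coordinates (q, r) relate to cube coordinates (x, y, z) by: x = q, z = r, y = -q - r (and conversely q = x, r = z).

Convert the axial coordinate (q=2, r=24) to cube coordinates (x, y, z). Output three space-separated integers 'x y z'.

Answer: 2 -26 24

Derivation:
x = q = 2
z = r = 24
y = -x - z = -(2) - (24) = -26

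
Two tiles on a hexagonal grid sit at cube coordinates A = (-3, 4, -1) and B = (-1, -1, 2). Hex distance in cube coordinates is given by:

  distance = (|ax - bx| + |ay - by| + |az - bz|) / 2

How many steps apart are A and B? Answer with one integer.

Answer: 5

Derivation:
|ax - bx| = |-3 - (-1)| = 2
|ay - by| = |4 - (-1)| = 5
|az - bz| = |-1 - 2| = 3
distance = (2 + 5 + 3) / 2 = 10 / 2 = 5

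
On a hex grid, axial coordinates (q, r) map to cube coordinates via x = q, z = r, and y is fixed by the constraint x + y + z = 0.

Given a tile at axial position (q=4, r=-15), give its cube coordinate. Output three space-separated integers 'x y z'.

Answer: 4 11 -15

Derivation:
x = q = 4
z = r = -15
y = -x - z = -(4) - (-15) = 11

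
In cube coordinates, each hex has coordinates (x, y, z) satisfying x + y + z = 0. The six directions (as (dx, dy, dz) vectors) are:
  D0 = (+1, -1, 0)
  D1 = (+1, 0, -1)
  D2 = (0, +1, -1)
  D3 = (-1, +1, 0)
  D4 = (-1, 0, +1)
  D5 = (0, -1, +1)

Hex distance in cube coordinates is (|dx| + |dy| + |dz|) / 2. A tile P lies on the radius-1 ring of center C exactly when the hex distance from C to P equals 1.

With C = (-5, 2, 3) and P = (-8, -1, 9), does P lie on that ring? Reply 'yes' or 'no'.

|px - cx| = |-8 - (-5)| = 3
|py - cy| = |-1 - 2| = 3
|pz - cz| = |9 - 3| = 6
distance = (3+3+6)/2 = 12/2 = 6
radius = 1; distance != radius -> no

Answer: no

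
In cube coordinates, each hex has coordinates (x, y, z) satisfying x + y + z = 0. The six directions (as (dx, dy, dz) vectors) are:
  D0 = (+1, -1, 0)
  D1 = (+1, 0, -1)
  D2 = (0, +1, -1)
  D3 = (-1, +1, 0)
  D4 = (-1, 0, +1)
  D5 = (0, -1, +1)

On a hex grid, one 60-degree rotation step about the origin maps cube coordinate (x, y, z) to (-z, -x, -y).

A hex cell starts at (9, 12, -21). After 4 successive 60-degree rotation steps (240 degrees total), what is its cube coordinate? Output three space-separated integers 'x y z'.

Start: (9, 12, -21)
Step 1: (9, 12, -21) -> (-(-21), -(9), -(12)) = (21, -9, -12)
Step 2: (21, -9, -12) -> (-(-12), -(21), -(-9)) = (12, -21, 9)
Step 3: (12, -21, 9) -> (-(9), -(12), -(-21)) = (-9, -12, 21)
Step 4: (-9, -12, 21) -> (-(21), -(-9), -(-12)) = (-21, 9, 12)

Answer: -21 9 12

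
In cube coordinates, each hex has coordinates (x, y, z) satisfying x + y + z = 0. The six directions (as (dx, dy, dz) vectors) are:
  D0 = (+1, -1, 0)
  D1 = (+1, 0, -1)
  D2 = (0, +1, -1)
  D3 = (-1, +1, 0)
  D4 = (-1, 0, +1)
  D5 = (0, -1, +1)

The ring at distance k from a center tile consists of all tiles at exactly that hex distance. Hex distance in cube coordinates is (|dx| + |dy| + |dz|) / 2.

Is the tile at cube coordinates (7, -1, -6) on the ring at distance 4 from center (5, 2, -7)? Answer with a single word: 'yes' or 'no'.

|px - cx| = |7 - 5| = 2
|py - cy| = |-1 - 2| = 3
|pz - cz| = |-6 - (-7)| = 1
distance = (2+3+1)/2 = 6/2 = 3
radius = 4; distance != radius -> no

Answer: no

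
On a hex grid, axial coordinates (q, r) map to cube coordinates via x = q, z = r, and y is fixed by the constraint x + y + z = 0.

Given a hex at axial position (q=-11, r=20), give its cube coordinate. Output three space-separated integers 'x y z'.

x = q = -11
z = r = 20
y = -x - z = -(-11) - (20) = -9

Answer: -11 -9 20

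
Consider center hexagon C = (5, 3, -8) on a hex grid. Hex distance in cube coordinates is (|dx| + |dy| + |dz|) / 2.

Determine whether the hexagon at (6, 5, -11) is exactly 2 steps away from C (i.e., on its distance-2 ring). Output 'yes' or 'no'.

Answer: no

Derivation:
|px - cx| = |6 - 5| = 1
|py - cy| = |5 - 3| = 2
|pz - cz| = |-11 - (-8)| = 3
distance = (1+2+3)/2 = 6/2 = 3
radius = 2; distance != radius -> no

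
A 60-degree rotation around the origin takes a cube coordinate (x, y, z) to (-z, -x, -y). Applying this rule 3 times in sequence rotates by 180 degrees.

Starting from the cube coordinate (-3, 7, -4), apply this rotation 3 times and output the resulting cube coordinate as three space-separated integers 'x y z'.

Start: (-3, 7, -4)
Step 1: (-3, 7, -4) -> (-(-4), -(-3), -(7)) = (4, 3, -7)
Step 2: (4, 3, -7) -> (-(-7), -(4), -(3)) = (7, -4, -3)
Step 3: (7, -4, -3) -> (-(-3), -(7), -(-4)) = (3, -7, 4)

Answer: 3 -7 4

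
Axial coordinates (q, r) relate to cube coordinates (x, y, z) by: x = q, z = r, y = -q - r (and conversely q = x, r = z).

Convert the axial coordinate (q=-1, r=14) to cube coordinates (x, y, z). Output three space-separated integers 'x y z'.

x = q = -1
z = r = 14
y = -x - z = -(-1) - (14) = -13

Answer: -1 -13 14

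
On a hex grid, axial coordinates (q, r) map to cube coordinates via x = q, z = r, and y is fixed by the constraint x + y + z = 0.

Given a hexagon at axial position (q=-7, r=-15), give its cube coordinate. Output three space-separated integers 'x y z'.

Answer: -7 22 -15

Derivation:
x = q = -7
z = r = -15
y = -x - z = -(-7) - (-15) = 22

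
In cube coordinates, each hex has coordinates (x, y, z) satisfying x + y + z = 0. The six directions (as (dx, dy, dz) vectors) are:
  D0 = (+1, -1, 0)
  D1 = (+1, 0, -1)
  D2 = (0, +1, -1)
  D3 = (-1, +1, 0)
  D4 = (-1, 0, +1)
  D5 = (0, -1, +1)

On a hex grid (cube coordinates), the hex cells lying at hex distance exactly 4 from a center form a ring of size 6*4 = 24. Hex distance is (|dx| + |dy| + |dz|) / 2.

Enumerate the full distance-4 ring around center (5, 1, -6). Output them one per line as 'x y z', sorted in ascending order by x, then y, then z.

Answer: 1 1 -2
1 2 -3
1 3 -4
1 4 -5
1 5 -6
2 0 -2
2 5 -7
3 -1 -2
3 5 -8
4 -2 -2
4 5 -9
5 -3 -2
5 5 -10
6 -3 -3
6 4 -10
7 -3 -4
7 3 -10
8 -3 -5
8 2 -10
9 -3 -6
9 -2 -7
9 -1 -8
9 0 -9
9 1 -10

Derivation:
Walk ring at distance 4 from (5, 1, -6):
Start at center + D4*4 = (1, 1, -2)
  hex 0: (1, 1, -2)
  hex 1: (2, 0, -2)
  hex 2: (3, -1, -2)
  hex 3: (4, -2, -2)
  hex 4: (5, -3, -2)
  hex 5: (6, -3, -3)
  hex 6: (7, -3, -4)
  hex 7: (8, -3, -5)
  hex 8: (9, -3, -6)
  hex 9: (9, -2, -7)
  hex 10: (9, -1, -8)
  hex 11: (9, 0, -9)
  hex 12: (9, 1, -10)
  hex 13: (8, 2, -10)
  hex 14: (7, 3, -10)
  hex 15: (6, 4, -10)
  hex 16: (5, 5, -10)
  hex 17: (4, 5, -9)
  hex 18: (3, 5, -8)
  hex 19: (2, 5, -7)
  hex 20: (1, 5, -6)
  hex 21: (1, 4, -5)
  hex 22: (1, 3, -4)
  hex 23: (1, 2, -3)
Sorted: 24 hexes.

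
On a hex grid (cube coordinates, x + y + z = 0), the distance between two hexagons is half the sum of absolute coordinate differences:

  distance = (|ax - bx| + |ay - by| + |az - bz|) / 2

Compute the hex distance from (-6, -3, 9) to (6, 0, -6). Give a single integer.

|ax - bx| = |-6 - 6| = 12
|ay - by| = |-3 - 0| = 3
|az - bz| = |9 - (-6)| = 15
distance = (12 + 3 + 15) / 2 = 30 / 2 = 15

Answer: 15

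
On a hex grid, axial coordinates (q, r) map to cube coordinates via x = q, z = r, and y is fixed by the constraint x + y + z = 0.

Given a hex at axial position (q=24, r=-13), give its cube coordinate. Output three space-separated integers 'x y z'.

x = q = 24
z = r = -13
y = -x - z = -(24) - (-13) = -11

Answer: 24 -11 -13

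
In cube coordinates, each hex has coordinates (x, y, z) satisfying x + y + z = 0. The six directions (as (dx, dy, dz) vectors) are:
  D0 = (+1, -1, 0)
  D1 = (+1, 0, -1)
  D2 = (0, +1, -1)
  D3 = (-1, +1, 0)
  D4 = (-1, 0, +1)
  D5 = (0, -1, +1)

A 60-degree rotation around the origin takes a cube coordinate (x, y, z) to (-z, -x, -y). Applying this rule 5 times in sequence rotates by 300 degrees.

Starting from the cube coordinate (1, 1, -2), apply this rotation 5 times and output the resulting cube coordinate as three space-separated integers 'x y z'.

Answer: -1 2 -1

Derivation:
Start: (1, 1, -2)
Step 1: (1, 1, -2) -> (-(-2), -(1), -(1)) = (2, -1, -1)
Step 2: (2, -1, -1) -> (-(-1), -(2), -(-1)) = (1, -2, 1)
Step 3: (1, -2, 1) -> (-(1), -(1), -(-2)) = (-1, -1, 2)
Step 4: (-1, -1, 2) -> (-(2), -(-1), -(-1)) = (-2, 1, 1)
Step 5: (-2, 1, 1) -> (-(1), -(-2), -(1)) = (-1, 2, -1)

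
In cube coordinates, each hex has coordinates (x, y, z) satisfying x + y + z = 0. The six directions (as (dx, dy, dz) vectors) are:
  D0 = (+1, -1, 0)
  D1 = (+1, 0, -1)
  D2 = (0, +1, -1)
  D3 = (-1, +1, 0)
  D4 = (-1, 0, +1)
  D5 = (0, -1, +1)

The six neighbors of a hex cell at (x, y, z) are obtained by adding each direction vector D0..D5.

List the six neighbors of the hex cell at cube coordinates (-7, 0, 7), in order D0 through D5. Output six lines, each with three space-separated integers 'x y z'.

Center: (-7, 0, 7). Add each direction:
  D0: (-7, 0, 7) + (1, -1, 0) = (-6, -1, 7)
  D1: (-7, 0, 7) + (1, 0, -1) = (-6, 0, 6)
  D2: (-7, 0, 7) + (0, 1, -1) = (-7, 1, 6)
  D3: (-7, 0, 7) + (-1, 1, 0) = (-8, 1, 7)
  D4: (-7, 0, 7) + (-1, 0, 1) = (-8, 0, 8)
  D5: (-7, 0, 7) + (0, -1, 1) = (-7, -1, 8)

Answer: -6 -1 7
-6 0 6
-7 1 6
-8 1 7
-8 0 8
-7 -1 8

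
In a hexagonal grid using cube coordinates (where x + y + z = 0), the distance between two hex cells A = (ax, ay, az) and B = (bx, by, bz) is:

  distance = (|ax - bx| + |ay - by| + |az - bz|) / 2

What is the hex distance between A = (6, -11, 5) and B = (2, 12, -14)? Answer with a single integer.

|ax - bx| = |6 - 2| = 4
|ay - by| = |-11 - 12| = 23
|az - bz| = |5 - (-14)| = 19
distance = (4 + 23 + 19) / 2 = 46 / 2 = 23

Answer: 23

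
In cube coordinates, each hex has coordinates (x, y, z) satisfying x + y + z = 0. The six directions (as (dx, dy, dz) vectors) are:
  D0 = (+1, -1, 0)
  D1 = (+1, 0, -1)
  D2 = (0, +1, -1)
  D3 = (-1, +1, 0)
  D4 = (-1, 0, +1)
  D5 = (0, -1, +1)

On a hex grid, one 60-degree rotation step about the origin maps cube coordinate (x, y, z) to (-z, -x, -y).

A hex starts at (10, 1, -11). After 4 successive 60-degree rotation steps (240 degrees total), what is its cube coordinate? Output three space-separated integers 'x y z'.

Start: (10, 1, -11)
Step 1: (10, 1, -11) -> (-(-11), -(10), -(1)) = (11, -10, -1)
Step 2: (11, -10, -1) -> (-(-1), -(11), -(-10)) = (1, -11, 10)
Step 3: (1, -11, 10) -> (-(10), -(1), -(-11)) = (-10, -1, 11)
Step 4: (-10, -1, 11) -> (-(11), -(-10), -(-1)) = (-11, 10, 1)

Answer: -11 10 1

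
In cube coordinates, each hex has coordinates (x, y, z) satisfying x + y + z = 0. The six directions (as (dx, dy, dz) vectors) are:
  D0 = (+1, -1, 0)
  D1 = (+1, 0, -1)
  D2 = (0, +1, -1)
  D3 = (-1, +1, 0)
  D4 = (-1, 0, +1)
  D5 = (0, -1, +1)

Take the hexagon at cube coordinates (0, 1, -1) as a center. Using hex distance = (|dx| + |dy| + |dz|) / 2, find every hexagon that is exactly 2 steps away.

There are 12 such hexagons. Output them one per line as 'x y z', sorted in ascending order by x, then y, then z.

Walk ring at distance 2 from (0, 1, -1):
Start at center + D4*2 = (-2, 1, 1)
  hex 0: (-2, 1, 1)
  hex 1: (-1, 0, 1)
  hex 2: (0, -1, 1)
  hex 3: (1, -1, 0)
  hex 4: (2, -1, -1)
  hex 5: (2, 0, -2)
  hex 6: (2, 1, -3)
  hex 7: (1, 2, -3)
  hex 8: (0, 3, -3)
  hex 9: (-1, 3, -2)
  hex 10: (-2, 3, -1)
  hex 11: (-2, 2, 0)
Sorted: 12 hexes.

Answer: -2 1 1
-2 2 0
-2 3 -1
-1 0 1
-1 3 -2
0 -1 1
0 3 -3
1 -1 0
1 2 -3
2 -1 -1
2 0 -2
2 1 -3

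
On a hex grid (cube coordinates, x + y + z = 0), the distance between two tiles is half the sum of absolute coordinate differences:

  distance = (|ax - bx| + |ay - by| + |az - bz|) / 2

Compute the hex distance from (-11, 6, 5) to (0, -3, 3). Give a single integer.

Answer: 11

Derivation:
|ax - bx| = |-11 - 0| = 11
|ay - by| = |6 - (-3)| = 9
|az - bz| = |5 - 3| = 2
distance = (11 + 9 + 2) / 2 = 22 / 2 = 11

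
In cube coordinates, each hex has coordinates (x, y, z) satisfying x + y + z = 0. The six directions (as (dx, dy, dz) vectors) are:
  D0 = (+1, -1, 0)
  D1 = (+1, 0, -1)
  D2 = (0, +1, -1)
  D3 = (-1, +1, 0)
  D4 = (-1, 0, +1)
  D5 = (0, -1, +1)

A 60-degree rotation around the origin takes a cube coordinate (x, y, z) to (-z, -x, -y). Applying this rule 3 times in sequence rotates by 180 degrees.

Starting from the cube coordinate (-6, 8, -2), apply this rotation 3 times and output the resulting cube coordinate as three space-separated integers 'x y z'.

Start: (-6, 8, -2)
Step 1: (-6, 8, -2) -> (-(-2), -(-6), -(8)) = (2, 6, -8)
Step 2: (2, 6, -8) -> (-(-8), -(2), -(6)) = (8, -2, -6)
Step 3: (8, -2, -6) -> (-(-6), -(8), -(-2)) = (6, -8, 2)

Answer: 6 -8 2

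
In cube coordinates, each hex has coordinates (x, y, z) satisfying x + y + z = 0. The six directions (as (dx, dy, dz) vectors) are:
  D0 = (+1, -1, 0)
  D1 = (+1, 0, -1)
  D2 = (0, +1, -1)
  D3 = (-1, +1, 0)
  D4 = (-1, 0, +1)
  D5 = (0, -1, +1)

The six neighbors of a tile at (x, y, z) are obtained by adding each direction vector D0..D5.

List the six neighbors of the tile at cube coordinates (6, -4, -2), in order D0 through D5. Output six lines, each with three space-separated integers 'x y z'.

Center: (6, -4, -2). Add each direction:
  D0: (6, -4, -2) + (1, -1, 0) = (7, -5, -2)
  D1: (6, -4, -2) + (1, 0, -1) = (7, -4, -3)
  D2: (6, -4, -2) + (0, 1, -1) = (6, -3, -3)
  D3: (6, -4, -2) + (-1, 1, 0) = (5, -3, -2)
  D4: (6, -4, -2) + (-1, 0, 1) = (5, -4, -1)
  D5: (6, -4, -2) + (0, -1, 1) = (6, -5, -1)

Answer: 7 -5 -2
7 -4 -3
6 -3 -3
5 -3 -2
5 -4 -1
6 -5 -1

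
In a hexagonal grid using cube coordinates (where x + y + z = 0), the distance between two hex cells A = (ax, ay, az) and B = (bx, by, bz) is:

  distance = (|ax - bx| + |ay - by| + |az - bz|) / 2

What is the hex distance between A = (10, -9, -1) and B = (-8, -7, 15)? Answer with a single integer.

Answer: 18

Derivation:
|ax - bx| = |10 - (-8)| = 18
|ay - by| = |-9 - (-7)| = 2
|az - bz| = |-1 - 15| = 16
distance = (18 + 2 + 16) / 2 = 36 / 2 = 18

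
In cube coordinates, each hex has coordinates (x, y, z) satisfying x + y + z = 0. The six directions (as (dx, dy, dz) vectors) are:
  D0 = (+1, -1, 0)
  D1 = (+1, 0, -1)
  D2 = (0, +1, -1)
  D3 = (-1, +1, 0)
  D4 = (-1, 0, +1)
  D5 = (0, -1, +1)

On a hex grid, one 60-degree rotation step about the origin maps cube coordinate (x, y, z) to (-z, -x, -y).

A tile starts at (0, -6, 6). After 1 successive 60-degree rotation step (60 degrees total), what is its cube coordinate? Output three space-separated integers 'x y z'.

Start: (0, -6, 6)
Step 1: (0, -6, 6) -> (-(6), -(0), -(-6)) = (-6, 0, 6)

Answer: -6 0 6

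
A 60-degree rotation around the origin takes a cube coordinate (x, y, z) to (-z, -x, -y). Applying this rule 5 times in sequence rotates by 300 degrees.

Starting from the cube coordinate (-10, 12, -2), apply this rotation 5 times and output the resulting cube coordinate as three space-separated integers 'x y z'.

Answer: -12 2 10

Derivation:
Start: (-10, 12, -2)
Step 1: (-10, 12, -2) -> (-(-2), -(-10), -(12)) = (2, 10, -12)
Step 2: (2, 10, -12) -> (-(-12), -(2), -(10)) = (12, -2, -10)
Step 3: (12, -2, -10) -> (-(-10), -(12), -(-2)) = (10, -12, 2)
Step 4: (10, -12, 2) -> (-(2), -(10), -(-12)) = (-2, -10, 12)
Step 5: (-2, -10, 12) -> (-(12), -(-2), -(-10)) = (-12, 2, 10)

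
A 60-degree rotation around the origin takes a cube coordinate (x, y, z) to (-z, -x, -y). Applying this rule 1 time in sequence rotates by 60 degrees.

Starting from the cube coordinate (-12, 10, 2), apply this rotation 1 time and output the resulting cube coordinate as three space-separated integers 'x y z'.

Answer: -2 12 -10

Derivation:
Start: (-12, 10, 2)
Step 1: (-12, 10, 2) -> (-(2), -(-12), -(10)) = (-2, 12, -10)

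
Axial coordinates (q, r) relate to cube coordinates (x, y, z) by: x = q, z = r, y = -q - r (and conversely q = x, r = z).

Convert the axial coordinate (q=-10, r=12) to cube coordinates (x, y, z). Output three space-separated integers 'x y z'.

x = q = -10
z = r = 12
y = -x - z = -(-10) - (12) = -2

Answer: -10 -2 12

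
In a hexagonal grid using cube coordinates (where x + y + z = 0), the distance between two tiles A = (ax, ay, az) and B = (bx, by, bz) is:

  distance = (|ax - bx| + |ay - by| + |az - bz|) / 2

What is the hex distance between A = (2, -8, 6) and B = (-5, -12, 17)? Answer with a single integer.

|ax - bx| = |2 - (-5)| = 7
|ay - by| = |-8 - (-12)| = 4
|az - bz| = |6 - 17| = 11
distance = (7 + 4 + 11) / 2 = 22 / 2 = 11

Answer: 11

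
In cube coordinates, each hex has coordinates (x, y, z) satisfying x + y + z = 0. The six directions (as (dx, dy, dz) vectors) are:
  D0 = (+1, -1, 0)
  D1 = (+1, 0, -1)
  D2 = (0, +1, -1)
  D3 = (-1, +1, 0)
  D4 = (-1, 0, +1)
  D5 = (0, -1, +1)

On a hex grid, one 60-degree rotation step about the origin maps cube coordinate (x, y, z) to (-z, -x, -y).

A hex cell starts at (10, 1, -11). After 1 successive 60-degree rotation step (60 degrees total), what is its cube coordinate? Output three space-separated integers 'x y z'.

Start: (10, 1, -11)
Step 1: (10, 1, -11) -> (-(-11), -(10), -(1)) = (11, -10, -1)

Answer: 11 -10 -1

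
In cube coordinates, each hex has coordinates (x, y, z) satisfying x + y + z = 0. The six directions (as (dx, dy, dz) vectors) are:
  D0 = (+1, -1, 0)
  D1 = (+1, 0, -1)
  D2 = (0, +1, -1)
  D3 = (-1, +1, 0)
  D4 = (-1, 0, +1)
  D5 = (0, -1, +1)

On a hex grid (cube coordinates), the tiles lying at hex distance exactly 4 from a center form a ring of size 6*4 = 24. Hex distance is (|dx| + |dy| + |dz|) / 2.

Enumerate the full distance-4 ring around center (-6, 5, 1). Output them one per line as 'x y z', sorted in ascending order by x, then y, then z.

Walk ring at distance 4 from (-6, 5, 1):
Start at center + D4*4 = (-10, 5, 5)
  hex 0: (-10, 5, 5)
  hex 1: (-9, 4, 5)
  hex 2: (-8, 3, 5)
  hex 3: (-7, 2, 5)
  hex 4: (-6, 1, 5)
  hex 5: (-5, 1, 4)
  hex 6: (-4, 1, 3)
  hex 7: (-3, 1, 2)
  hex 8: (-2, 1, 1)
  hex 9: (-2, 2, 0)
  hex 10: (-2, 3, -1)
  hex 11: (-2, 4, -2)
  hex 12: (-2, 5, -3)
  hex 13: (-3, 6, -3)
  hex 14: (-4, 7, -3)
  hex 15: (-5, 8, -3)
  hex 16: (-6, 9, -3)
  hex 17: (-7, 9, -2)
  hex 18: (-8, 9, -1)
  hex 19: (-9, 9, 0)
  hex 20: (-10, 9, 1)
  hex 21: (-10, 8, 2)
  hex 22: (-10, 7, 3)
  hex 23: (-10, 6, 4)
Sorted: 24 hexes.

Answer: -10 5 5
-10 6 4
-10 7 3
-10 8 2
-10 9 1
-9 4 5
-9 9 0
-8 3 5
-8 9 -1
-7 2 5
-7 9 -2
-6 1 5
-6 9 -3
-5 1 4
-5 8 -3
-4 1 3
-4 7 -3
-3 1 2
-3 6 -3
-2 1 1
-2 2 0
-2 3 -1
-2 4 -2
-2 5 -3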